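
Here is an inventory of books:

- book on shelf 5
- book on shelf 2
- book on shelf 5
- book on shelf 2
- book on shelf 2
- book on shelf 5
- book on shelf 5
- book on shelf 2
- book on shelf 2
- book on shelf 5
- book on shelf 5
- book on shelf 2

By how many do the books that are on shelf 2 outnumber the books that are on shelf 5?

0

books on shelf 2: 6.
books on shelf 5: 6.
6 − 6 = 0.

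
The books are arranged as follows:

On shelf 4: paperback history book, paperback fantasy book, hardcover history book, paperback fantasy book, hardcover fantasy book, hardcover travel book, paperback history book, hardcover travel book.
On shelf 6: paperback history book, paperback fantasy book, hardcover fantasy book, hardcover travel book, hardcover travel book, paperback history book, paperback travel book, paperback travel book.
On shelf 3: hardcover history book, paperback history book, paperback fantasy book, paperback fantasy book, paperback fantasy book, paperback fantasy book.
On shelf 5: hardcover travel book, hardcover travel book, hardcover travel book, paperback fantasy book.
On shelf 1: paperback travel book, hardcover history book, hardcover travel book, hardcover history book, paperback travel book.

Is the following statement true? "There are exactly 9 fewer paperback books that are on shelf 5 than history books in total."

|paperback books on shelf 5| = 1.
|history books| = 9.
The claim requires 9 − 1 (= 8) to equal 9, which does not hold.

False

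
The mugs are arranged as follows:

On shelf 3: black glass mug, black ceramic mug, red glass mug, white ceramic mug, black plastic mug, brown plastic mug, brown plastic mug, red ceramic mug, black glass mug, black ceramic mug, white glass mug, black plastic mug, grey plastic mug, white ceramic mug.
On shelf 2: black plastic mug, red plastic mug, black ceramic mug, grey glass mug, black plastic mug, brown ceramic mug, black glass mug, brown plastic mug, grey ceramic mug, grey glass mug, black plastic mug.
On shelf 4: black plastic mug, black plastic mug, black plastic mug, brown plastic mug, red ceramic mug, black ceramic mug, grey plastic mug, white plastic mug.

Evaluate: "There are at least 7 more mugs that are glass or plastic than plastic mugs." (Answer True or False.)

There are 23 mugs that are glass or plastic.
There are 16 plastic mugs.
The claim requires 23 − 16 = 7 ≥ 7, which holds.

True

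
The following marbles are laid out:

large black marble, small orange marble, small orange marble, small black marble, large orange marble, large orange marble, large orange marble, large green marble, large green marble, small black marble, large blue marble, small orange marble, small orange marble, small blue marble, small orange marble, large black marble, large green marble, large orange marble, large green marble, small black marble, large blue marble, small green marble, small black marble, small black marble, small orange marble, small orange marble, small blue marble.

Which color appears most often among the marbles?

Counts by color: orange 11, black 7, green 5, blue 4.
The maximum is 11, held uniquely by orange.

orange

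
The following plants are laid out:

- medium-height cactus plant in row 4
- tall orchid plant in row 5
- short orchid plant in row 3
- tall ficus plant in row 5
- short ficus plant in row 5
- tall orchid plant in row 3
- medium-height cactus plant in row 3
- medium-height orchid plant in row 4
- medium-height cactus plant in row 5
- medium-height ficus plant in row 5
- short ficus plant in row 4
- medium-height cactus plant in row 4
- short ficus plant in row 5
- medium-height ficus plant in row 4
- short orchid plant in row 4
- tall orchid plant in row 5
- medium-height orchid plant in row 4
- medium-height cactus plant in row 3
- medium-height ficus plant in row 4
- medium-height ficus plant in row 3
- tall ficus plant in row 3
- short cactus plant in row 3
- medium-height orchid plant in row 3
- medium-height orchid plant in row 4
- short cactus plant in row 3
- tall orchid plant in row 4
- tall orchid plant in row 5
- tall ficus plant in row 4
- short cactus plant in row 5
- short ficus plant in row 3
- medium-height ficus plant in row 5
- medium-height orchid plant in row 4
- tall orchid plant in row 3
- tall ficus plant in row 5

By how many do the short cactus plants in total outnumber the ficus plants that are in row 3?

short cactus plants: 3.
ficus plants in row 3: 3.
3 − 3 = 0.

0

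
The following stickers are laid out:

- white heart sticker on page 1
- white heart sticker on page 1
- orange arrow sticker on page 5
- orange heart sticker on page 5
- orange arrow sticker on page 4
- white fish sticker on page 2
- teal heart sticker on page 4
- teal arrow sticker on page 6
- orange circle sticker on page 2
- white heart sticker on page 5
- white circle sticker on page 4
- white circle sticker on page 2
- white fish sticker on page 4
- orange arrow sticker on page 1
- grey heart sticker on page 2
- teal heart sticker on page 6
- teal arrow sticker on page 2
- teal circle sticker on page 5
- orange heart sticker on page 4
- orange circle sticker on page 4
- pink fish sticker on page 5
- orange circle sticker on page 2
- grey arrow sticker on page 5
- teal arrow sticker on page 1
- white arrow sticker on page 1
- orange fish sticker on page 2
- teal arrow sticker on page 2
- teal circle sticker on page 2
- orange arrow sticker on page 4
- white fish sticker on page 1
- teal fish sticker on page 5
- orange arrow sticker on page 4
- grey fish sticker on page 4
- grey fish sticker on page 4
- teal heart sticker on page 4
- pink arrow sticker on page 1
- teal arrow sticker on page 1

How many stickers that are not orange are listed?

26

Total stickers: 37; with the excluded value: 11; remaining 37 − 11 = 26.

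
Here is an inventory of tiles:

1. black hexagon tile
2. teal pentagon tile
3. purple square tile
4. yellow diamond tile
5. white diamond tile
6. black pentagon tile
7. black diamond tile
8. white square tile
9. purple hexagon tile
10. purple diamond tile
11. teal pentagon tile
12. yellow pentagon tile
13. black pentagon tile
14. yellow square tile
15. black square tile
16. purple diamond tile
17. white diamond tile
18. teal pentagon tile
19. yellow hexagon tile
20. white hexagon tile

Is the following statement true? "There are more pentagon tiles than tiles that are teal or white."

|pentagon tiles| = 6.
|tiles that are teal or white| = 7.
The claim requires 6 > 7, which does not hold.

False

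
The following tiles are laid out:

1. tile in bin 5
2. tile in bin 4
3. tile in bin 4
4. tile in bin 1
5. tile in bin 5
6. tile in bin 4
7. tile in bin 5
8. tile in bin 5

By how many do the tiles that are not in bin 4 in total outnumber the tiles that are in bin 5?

1

tiles that are not in bin 4: 5.
tiles in bin 5: 4.
5 − 4 = 1.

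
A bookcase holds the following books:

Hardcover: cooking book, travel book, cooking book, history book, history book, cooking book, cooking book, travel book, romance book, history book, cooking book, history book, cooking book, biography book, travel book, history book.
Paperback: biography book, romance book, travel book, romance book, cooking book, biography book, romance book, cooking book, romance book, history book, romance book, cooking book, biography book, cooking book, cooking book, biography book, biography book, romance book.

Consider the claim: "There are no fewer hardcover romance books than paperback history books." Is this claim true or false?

True

hardcover romance books: 1.
paperback history books: 1.
The claim requires 1 ≥ 1, which holds.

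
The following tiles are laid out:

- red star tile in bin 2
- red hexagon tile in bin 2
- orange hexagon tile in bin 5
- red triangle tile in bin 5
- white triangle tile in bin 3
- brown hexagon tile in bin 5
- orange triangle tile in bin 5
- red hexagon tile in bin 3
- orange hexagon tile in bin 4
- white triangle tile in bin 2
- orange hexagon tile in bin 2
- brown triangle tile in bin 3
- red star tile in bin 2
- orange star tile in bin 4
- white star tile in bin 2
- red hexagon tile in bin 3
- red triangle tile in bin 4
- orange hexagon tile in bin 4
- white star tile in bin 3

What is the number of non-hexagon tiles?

Total tiles: 19; with the excluded value: 8; remaining 19 − 8 = 11.

11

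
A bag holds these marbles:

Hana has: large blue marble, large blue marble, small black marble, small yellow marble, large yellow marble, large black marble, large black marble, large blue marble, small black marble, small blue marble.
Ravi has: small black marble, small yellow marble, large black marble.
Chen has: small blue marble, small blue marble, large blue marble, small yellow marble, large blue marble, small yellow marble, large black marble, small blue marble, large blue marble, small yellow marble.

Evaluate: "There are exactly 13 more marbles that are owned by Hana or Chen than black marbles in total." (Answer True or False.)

marbles owned by Hana or Chen: 20.
black marbles: 7.
The claim requires 20 − 7 (= 13) to equal 13, which holds.

True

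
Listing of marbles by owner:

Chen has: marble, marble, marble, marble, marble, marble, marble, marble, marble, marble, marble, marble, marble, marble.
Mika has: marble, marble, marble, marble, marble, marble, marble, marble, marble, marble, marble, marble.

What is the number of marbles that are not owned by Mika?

Total marbles: 26; with the excluded value: 12; remaining 26 − 12 = 14.

14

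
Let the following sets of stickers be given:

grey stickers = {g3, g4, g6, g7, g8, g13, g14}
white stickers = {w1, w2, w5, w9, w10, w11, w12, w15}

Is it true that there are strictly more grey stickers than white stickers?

False

There are 7 grey stickers.
There are 8 white stickers.
The claim requires 7 > 8, which does not hold.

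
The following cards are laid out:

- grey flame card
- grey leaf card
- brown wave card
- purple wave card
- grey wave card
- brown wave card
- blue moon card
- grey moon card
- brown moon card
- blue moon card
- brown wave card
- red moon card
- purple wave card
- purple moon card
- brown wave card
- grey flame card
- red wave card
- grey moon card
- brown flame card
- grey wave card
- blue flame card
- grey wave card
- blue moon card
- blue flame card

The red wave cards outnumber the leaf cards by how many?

0

red wave cards: 1.
leaf cards: 1.
1 − 1 = 0.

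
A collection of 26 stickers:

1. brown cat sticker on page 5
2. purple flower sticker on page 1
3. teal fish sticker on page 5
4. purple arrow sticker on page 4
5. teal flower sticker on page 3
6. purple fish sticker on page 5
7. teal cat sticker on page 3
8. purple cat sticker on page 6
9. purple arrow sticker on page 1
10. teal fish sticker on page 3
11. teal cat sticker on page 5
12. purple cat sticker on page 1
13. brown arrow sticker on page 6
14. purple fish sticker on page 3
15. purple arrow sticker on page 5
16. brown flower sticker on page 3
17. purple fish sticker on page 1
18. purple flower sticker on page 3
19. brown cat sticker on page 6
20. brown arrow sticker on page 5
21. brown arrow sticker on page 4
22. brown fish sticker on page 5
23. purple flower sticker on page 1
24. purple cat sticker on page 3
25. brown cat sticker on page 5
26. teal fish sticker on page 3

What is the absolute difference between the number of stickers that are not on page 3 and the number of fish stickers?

stickers that are not on page 3: 18. fish stickers: 7.
|18 − 7| = 18 − 7 = 11.

11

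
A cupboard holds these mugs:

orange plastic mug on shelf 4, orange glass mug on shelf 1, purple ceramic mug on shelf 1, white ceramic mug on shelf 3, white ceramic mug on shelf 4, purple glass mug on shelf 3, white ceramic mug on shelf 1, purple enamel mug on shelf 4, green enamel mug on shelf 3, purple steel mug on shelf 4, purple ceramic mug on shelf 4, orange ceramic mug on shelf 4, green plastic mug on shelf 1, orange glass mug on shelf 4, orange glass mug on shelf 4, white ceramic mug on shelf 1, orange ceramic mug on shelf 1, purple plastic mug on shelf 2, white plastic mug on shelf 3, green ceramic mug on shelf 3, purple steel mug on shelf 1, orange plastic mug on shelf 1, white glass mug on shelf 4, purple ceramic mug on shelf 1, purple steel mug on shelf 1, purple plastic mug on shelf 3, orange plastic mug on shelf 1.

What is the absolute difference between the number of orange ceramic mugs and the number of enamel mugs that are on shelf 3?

1

orange ceramic mugs: 2. enamel mugs on shelf 3: 1.
|2 − 1| = 2 − 1 = 1.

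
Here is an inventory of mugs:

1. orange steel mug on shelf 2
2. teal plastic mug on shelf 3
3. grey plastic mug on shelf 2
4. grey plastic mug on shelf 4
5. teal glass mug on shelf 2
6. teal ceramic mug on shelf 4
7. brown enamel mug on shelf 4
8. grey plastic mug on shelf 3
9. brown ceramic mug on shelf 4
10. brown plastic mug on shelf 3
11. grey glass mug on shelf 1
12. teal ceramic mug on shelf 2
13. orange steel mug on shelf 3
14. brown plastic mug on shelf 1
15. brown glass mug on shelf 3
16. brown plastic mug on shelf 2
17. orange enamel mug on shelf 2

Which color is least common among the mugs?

orange

Counts by color: brown 6, grey 4, teal 4, orange 3.
The minimum is 3, held uniquely by orange.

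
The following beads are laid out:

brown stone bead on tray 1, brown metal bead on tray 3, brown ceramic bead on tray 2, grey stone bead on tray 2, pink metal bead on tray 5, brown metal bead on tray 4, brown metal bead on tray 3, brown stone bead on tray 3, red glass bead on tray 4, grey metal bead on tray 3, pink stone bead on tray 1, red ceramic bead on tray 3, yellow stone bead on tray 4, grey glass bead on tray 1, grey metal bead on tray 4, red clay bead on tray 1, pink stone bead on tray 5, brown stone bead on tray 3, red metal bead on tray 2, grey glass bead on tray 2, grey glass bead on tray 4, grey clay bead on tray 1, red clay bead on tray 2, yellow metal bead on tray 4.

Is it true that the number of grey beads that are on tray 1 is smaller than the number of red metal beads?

False

There are 2 grey beads on tray 1.
There is 1 red metal bead.
The claim requires 2 < 1, which does not hold.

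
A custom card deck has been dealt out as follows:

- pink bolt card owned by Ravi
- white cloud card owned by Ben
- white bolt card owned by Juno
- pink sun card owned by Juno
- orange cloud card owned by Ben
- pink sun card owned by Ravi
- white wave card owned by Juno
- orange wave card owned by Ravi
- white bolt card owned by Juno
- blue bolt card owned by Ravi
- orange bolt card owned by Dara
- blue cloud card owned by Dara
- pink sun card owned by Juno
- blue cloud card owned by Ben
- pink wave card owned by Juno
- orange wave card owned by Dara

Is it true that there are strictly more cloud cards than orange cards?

|cloud cards| = 4.
|orange cards| = 4.
The claim requires 4 > 4, which does not hold.

False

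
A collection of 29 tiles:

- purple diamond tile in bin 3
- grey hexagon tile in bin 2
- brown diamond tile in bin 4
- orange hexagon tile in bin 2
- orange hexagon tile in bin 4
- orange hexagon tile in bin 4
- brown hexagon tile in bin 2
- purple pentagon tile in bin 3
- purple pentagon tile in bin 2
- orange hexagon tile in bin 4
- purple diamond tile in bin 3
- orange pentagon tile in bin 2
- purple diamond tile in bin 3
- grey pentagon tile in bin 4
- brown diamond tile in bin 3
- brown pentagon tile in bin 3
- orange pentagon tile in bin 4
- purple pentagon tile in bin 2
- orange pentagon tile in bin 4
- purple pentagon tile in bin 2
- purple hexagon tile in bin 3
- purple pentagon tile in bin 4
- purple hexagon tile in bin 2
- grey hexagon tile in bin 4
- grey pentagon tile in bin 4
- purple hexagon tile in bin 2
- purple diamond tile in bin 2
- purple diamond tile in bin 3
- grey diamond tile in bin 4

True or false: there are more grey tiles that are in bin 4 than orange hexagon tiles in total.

False

There are 4 grey tiles in bin 4.
There are 4 orange hexagon tiles.
The claim requires 4 > 4, which does not hold.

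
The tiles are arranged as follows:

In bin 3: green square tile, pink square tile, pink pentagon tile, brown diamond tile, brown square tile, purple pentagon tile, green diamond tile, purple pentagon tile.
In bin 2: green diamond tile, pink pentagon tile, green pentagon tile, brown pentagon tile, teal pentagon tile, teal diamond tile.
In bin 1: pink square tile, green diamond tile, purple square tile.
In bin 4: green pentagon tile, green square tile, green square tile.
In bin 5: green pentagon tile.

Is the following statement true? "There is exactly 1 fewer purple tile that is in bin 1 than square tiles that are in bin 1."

True

There is 1 purple tile in bin 1.
There are 2 square tiles in bin 1.
The claim requires 2 − 1 (= 1) to equal 1, which holds.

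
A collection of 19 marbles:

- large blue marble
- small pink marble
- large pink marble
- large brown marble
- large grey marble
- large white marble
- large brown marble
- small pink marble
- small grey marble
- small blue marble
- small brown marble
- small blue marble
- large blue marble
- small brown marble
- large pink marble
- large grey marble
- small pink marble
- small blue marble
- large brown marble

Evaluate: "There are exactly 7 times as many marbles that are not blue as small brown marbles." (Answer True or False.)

True

marbles that are not blue: 14.
small brown marbles: 2.
The claim requires 14 = 7 × 2 = 14, which holds.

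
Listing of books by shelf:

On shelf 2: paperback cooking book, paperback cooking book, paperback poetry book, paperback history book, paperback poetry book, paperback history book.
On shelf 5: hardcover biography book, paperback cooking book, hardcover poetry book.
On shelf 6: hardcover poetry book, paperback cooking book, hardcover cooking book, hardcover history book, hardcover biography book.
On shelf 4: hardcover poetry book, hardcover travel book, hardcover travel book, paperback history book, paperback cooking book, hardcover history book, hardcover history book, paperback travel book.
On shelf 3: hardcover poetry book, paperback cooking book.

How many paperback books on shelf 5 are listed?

1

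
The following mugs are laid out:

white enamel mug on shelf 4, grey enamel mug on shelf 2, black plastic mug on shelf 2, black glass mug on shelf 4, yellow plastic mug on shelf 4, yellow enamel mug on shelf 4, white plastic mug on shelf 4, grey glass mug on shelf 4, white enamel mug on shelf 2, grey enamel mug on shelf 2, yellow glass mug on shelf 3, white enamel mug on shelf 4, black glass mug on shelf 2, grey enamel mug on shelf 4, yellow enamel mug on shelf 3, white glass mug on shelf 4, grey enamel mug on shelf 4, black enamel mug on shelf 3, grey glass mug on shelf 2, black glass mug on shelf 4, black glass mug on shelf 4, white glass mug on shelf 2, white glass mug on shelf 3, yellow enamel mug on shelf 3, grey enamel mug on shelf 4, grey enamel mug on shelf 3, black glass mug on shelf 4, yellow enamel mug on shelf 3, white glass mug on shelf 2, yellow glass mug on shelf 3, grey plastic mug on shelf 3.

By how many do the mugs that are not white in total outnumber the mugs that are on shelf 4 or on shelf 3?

mugs that are not white: 23.
mugs on shelf 4 or on shelf 3: 23.
23 − 23 = 0.

0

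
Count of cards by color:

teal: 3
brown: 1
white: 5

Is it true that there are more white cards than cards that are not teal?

white cards: 5.
cards that are not teal: 6.
The claim requires 5 > 6, which does not hold.

False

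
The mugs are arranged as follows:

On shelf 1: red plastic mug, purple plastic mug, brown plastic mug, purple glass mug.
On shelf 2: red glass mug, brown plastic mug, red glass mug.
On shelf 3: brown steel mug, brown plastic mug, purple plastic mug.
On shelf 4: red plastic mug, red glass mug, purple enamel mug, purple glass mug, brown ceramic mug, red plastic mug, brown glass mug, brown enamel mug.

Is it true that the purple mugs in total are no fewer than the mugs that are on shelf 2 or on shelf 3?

False

|purple mugs| = 5.
|mugs on shelf 2 or on shelf 3| = 6.
The claim requires 5 ≥ 6, which does not hold.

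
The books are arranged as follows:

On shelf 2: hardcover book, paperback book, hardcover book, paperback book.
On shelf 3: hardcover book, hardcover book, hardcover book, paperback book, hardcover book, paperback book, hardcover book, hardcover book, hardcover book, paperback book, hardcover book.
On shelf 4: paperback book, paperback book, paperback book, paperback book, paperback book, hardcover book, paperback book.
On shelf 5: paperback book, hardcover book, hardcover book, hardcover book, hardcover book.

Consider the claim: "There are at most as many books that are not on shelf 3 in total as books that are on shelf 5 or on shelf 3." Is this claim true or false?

True

|books that are not on shelf 3| = 16.
|books on shelf 5 or on shelf 3| = 16.
The claim requires 16 ≤ 16, which holds.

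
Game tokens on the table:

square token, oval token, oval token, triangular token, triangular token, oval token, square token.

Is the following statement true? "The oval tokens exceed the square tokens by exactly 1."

|oval tokens| = 3.
|square tokens| = 2.
The claim requires 3 − 2 (= 1) to equal 1, which holds.

True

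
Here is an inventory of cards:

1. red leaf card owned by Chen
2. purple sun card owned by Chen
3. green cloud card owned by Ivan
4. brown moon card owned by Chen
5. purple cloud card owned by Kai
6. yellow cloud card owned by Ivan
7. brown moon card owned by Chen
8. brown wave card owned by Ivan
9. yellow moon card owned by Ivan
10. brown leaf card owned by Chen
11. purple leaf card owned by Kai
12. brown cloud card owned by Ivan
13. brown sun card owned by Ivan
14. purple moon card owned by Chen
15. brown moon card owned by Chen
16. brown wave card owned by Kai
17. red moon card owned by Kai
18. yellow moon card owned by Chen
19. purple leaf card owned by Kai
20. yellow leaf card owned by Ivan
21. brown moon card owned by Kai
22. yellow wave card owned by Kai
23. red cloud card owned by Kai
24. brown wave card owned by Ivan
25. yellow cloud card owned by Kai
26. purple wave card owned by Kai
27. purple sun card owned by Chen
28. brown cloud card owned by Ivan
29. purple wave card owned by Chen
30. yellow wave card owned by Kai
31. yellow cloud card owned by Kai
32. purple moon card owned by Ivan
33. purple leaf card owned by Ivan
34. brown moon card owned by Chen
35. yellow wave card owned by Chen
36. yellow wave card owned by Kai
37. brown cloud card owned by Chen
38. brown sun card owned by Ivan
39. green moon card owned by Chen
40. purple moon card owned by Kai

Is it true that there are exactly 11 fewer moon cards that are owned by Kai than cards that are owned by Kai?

|moon cards owned by Kai| = 3.
|cards owned by Kai| = 14.
The claim requires 14 − 3 (= 11) to equal 11, which holds.

True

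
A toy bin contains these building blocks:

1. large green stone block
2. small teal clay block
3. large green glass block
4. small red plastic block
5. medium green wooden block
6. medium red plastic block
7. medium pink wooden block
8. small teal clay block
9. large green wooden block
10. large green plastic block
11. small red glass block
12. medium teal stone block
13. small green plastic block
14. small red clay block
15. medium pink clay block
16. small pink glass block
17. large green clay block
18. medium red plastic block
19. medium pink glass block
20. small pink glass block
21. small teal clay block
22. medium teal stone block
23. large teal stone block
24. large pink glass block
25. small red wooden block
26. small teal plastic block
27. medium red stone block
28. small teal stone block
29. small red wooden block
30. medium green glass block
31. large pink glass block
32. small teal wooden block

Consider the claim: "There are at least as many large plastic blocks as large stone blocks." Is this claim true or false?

False

large plastic blocks: 1.
large stone blocks: 2.
The claim requires 1 ≥ 2, which does not hold.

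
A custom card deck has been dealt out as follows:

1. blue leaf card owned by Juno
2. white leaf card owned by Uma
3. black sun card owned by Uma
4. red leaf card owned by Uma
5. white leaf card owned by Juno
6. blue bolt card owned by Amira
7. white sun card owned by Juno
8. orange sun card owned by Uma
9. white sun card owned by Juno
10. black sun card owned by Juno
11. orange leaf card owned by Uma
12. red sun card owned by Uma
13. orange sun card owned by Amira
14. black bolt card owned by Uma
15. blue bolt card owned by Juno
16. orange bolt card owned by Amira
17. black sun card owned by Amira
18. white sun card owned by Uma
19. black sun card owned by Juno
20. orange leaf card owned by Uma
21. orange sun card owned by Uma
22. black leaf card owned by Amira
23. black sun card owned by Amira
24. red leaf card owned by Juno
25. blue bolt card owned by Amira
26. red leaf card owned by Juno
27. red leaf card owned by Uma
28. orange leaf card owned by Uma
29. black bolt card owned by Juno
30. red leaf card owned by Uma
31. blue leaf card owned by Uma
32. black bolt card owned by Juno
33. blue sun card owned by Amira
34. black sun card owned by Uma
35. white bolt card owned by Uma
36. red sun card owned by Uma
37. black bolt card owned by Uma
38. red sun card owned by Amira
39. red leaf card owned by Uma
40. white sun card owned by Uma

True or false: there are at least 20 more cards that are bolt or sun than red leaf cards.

True

There are 26 cards that are bolt or sun.
There are 6 red leaf cards.
The claim requires 26 − 6 = 20 ≥ 20, which holds.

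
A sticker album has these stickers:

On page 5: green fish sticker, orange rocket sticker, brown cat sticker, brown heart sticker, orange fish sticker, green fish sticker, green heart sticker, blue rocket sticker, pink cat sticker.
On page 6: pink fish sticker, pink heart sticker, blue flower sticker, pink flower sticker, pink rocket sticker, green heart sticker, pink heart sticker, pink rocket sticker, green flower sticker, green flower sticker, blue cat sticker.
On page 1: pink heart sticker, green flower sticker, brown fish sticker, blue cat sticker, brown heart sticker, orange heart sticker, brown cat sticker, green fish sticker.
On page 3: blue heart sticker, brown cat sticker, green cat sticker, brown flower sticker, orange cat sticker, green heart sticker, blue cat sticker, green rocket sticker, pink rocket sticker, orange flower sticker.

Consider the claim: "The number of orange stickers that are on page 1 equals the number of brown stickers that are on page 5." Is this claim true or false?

False

There is 1 orange sticker on page 1.
There are 2 brown stickers on page 5.
The claim requires 1 = 2, which does not hold.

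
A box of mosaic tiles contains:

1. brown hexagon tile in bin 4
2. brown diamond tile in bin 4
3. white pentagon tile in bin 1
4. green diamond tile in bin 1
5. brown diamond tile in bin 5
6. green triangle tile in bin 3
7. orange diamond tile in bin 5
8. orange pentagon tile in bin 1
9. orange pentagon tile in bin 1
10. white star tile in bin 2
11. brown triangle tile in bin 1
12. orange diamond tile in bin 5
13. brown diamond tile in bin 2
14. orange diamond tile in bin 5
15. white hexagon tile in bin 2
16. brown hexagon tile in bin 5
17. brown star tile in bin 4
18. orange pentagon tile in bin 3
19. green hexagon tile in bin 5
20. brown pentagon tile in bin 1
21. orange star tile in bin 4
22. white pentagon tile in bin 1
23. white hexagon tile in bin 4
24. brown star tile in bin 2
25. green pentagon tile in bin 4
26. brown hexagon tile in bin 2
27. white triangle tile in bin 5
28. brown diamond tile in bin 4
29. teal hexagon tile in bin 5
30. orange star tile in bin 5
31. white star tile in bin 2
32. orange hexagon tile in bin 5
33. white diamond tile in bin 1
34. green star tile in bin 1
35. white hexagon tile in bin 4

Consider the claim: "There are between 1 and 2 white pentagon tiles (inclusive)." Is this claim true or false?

True

white pentagon tiles: 2.
The claim requires 1 ≤ 2 ≤ 2, which holds.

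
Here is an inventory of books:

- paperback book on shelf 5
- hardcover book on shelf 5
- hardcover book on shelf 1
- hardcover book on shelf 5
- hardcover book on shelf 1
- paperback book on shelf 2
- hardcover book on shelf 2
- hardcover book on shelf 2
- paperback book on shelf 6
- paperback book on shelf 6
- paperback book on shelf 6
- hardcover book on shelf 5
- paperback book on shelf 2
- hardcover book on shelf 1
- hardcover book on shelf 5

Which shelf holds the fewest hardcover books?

shelf 6

Counts by shelf (restricted to hardcover books): shelf 5→4, shelf 1→3, shelf 2→2, shelf 6→0.
The minimum is 0, held uniquely by shelf 6.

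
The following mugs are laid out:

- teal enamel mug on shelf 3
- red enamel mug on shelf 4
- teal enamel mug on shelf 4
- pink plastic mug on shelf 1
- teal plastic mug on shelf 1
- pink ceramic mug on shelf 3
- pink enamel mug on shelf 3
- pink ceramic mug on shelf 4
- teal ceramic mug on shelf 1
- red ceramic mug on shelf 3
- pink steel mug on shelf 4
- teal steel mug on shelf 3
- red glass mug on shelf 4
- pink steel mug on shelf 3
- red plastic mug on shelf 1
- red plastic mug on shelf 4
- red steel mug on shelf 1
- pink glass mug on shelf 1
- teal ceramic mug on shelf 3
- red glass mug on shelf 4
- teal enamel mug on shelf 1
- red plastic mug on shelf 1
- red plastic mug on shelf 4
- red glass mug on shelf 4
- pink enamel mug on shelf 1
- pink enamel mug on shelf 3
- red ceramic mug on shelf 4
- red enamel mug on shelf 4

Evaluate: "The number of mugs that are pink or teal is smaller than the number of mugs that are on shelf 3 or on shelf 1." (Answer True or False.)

True

There are 16 mugs that are pink or teal.
There are 17 mugs on shelf 3 or on shelf 1.
The claim requires 16 < 17, which holds.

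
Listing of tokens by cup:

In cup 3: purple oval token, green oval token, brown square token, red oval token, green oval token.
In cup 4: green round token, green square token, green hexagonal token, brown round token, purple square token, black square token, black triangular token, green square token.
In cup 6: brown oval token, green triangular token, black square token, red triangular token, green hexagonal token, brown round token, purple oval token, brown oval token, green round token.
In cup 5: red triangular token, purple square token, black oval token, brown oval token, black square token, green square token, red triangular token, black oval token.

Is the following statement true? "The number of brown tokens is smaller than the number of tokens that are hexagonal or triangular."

True

|brown tokens| = 6.
|tokens that are hexagonal or triangular| = 7.
The claim requires 6 < 7, which holds.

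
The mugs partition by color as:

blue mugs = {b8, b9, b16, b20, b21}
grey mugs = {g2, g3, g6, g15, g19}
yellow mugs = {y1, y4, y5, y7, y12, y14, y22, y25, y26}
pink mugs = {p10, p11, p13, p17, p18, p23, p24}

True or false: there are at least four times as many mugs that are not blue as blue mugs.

True

There are 21 mugs that are not blue.
There are 5 blue mugs.
The claim requires 21 ≥ 4 × 5 = 20, which holds.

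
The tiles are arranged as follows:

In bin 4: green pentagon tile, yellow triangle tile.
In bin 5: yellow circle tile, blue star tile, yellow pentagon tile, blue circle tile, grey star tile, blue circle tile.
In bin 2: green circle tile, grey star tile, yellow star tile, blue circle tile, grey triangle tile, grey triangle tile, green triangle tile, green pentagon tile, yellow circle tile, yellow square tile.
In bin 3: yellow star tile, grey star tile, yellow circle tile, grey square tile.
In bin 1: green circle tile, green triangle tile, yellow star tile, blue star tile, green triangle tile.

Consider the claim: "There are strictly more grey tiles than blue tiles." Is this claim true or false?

True

|grey tiles| = 6.
|blue tiles| = 5.
The claim requires 6 > 5, which holds.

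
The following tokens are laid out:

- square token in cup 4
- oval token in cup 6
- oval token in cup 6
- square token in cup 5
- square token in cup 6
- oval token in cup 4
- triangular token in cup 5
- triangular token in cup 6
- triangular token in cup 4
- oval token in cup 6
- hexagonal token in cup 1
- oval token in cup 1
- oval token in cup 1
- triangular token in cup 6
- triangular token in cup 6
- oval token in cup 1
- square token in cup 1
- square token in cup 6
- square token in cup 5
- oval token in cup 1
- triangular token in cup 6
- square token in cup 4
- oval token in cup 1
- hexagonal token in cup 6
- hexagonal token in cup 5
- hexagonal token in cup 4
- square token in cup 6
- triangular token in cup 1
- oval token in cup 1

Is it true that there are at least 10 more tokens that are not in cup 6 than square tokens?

True

tokens that are not in cup 6: 18.
square tokens: 8.
The claim requires 18 − 8 = 10 ≥ 10, which holds.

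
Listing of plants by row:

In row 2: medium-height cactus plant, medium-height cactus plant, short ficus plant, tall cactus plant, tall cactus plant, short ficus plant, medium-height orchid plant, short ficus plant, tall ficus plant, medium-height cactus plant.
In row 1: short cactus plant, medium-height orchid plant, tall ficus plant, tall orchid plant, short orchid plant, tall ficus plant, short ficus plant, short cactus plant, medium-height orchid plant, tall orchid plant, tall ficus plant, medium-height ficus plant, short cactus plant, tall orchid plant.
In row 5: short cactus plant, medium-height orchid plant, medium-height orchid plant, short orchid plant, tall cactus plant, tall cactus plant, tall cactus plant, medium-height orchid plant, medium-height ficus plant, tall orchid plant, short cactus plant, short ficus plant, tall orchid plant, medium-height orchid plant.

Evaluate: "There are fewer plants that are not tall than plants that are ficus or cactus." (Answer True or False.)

There are 24 plants that are not tall.
There are 24 plants that are ficus or cactus.
The claim requires 24 < 24, which does not hold.

False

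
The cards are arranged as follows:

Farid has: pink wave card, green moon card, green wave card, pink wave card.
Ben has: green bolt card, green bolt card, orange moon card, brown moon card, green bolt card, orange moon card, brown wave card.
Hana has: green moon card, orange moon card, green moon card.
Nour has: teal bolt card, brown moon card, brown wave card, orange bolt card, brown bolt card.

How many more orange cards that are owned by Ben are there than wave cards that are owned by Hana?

2

orange cards owned by Ben: 2.
wave cards owned by Hana: 0.
2 − 0 = 2.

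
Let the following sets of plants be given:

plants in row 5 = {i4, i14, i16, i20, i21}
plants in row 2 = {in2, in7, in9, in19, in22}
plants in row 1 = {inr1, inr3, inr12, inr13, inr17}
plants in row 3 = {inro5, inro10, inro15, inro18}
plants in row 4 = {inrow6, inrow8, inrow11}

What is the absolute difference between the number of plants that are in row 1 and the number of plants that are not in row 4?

14

plants in row 1: 5. plants that are not in row 4: 19.
|5 − 19| = 19 − 5 = 14.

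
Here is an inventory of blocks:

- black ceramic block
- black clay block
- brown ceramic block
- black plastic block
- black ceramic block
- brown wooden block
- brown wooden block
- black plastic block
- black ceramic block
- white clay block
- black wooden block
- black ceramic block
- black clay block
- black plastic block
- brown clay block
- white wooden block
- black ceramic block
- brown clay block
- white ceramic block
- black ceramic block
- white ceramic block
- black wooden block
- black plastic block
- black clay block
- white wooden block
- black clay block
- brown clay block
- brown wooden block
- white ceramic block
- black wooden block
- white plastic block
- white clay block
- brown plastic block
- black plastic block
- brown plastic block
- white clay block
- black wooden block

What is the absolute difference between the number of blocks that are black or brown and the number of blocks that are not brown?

0

blocks that are black or brown: 28. blocks that are not brown: 28.
|28 − 28| = 28 − 28 = 0.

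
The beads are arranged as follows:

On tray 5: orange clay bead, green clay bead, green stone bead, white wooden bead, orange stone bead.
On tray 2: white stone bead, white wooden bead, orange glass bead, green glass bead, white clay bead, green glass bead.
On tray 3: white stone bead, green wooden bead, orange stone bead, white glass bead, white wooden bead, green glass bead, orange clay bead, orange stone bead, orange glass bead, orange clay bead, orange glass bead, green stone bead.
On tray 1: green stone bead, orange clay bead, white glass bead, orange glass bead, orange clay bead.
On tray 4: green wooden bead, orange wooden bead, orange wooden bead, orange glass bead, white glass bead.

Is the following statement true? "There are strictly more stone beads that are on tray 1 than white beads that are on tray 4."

|stone beads on tray 1| = 1.
|white beads on tray 4| = 1.
The claim requires 1 > 1, which does not hold.

False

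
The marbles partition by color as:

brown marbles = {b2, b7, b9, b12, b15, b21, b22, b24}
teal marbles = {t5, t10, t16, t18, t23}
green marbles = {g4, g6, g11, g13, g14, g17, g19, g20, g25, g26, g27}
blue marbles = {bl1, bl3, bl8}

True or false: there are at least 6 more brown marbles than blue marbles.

False

|brown marbles| = 8.
|blue marbles| = 3.
The claim requires 8 − 3 = 5 ≥ 6, which does not hold.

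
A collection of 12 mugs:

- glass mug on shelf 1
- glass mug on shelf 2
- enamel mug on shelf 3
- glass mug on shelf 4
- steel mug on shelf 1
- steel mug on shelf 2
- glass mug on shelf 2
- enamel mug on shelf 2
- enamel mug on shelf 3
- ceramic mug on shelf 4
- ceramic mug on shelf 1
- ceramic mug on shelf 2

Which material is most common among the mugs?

glass

Counts by material: glass 4, enamel 3, ceramic 3, steel 2.
The maximum is 4, held uniquely by glass.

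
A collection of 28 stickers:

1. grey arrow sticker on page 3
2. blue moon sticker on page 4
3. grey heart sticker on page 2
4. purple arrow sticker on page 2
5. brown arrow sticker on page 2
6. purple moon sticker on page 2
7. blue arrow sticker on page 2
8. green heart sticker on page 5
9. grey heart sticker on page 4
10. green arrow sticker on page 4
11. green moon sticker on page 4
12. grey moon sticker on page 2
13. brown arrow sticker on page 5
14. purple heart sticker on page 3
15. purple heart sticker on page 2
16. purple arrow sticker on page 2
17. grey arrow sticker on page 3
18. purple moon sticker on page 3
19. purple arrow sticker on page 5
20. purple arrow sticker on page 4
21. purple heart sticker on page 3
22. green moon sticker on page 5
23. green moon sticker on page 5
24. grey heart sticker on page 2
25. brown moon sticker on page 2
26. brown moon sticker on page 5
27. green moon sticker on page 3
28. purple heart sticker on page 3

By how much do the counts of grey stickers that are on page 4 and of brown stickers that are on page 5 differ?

1

grey stickers on page 4: 1. brown stickers on page 5: 2.
|1 − 2| = 2 − 1 = 1.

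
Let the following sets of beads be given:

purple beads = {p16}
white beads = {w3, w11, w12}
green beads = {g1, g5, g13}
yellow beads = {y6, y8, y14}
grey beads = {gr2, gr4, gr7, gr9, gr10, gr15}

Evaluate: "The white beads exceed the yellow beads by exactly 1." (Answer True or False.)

There are 3 white beads.
There are 3 yellow beads.
The claim requires 3 − 3 (= 0) to equal 1, which does not hold.

False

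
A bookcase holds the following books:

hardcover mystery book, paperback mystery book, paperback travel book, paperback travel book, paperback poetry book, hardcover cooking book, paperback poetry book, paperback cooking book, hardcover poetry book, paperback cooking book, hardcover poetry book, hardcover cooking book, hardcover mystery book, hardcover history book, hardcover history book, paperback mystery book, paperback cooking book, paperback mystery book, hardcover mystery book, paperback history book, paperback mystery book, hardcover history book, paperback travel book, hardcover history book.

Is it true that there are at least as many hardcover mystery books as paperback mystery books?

|hardcover mystery books| = 3.
|paperback mystery books| = 4.
The claim requires 3 ≥ 4, which does not hold.

False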